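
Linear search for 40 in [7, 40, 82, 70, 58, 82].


i=0: 7!=40
i=1: 40==40 found!

Found at 1, 2 comps


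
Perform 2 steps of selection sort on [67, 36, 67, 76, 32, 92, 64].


Initial: [67, 36, 67, 76, 32, 92, 64]
Step 1: min=32 at 4
  Swap: [32, 36, 67, 76, 67, 92, 64]
Step 2: min=36 at 1
  Swap: [32, 36, 67, 76, 67, 92, 64]

After 2 steps: [32, 36, 67, 76, 67, 92, 64]


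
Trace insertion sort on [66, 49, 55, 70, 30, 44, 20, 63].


Initial: [66, 49, 55, 70, 30, 44, 20, 63]
Insert 49: [49, 66, 55, 70, 30, 44, 20, 63]
Insert 55: [49, 55, 66, 70, 30, 44, 20, 63]
Insert 70: [49, 55, 66, 70, 30, 44, 20, 63]
Insert 30: [30, 49, 55, 66, 70, 44, 20, 63]
Insert 44: [30, 44, 49, 55, 66, 70, 20, 63]
Insert 20: [20, 30, 44, 49, 55, 66, 70, 63]
Insert 63: [20, 30, 44, 49, 55, 63, 66, 70]

Sorted: [20, 30, 44, 49, 55, 63, 66, 70]


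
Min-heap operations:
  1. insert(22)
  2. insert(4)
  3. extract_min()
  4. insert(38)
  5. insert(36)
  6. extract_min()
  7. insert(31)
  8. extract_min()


insert(22) -> [22]
insert(4) -> [4, 22]
extract_min()->4, [22]
insert(38) -> [22, 38]
insert(36) -> [22, 38, 36]
extract_min()->22, [36, 38]
insert(31) -> [31, 38, 36]
extract_min()->31, [36, 38]

Final heap: [36, 38]


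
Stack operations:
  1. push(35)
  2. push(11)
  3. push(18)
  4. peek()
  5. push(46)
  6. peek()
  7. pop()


push(35) -> [35]
push(11) -> [35, 11]
push(18) -> [35, 11, 18]
peek()->18
push(46) -> [35, 11, 18, 46]
peek()->46
pop()->46, [35, 11, 18]

Final stack: [35, 11, 18]


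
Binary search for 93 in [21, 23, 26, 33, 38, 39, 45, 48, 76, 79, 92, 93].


Step 1: lo=0, hi=11, mid=5, val=39
Step 2: lo=6, hi=11, mid=8, val=76
Step 3: lo=9, hi=11, mid=10, val=92
Step 4: lo=11, hi=11, mid=11, val=93

Found at index 11


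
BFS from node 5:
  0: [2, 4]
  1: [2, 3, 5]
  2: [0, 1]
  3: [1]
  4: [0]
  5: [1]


Visit 5, enqueue [1]
Visit 1, enqueue [2, 3]
Visit 2, enqueue [0]
Visit 3, enqueue []
Visit 0, enqueue [4]
Visit 4, enqueue []

BFS order: [5, 1, 2, 3, 0, 4]


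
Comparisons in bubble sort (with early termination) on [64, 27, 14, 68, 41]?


Algorithm: bubble sort (with early termination)
Input: [64, 27, 14, 68, 41]
Sorted: [14, 27, 41, 64, 68]

9


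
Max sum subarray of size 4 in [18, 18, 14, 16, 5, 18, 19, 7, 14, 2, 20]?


[0:4]: 66
[1:5]: 53
[2:6]: 53
[3:7]: 58
[4:8]: 49
[5:9]: 58
[6:10]: 42
[7:11]: 43

Max: 66 at [0:4]


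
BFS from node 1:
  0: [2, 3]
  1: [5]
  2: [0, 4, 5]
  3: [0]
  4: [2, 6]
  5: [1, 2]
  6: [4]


Visit 1, enqueue [5]
Visit 5, enqueue [2]
Visit 2, enqueue [0, 4]
Visit 0, enqueue [3]
Visit 4, enqueue [6]
Visit 3, enqueue []
Visit 6, enqueue []

BFS order: [1, 5, 2, 0, 4, 3, 6]


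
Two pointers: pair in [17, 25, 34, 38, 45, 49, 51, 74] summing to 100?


lo=0(17)+hi=7(74)=91
lo=1(25)+hi=7(74)=99
lo=2(34)+hi=7(74)=108
lo=2(34)+hi=6(51)=85
lo=3(38)+hi=6(51)=89
lo=4(45)+hi=6(51)=96
lo=5(49)+hi=6(51)=100

Yes: 49+51=100


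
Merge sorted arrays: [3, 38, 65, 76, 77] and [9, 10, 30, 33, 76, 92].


Take 3 from A
Take 9 from B
Take 10 from B
Take 30 from B
Take 33 from B
Take 38 from A
Take 65 from A
Take 76 from A
Take 76 from B
Take 77 from A

Merged: [3, 9, 10, 30, 33, 38, 65, 76, 76, 77, 92]


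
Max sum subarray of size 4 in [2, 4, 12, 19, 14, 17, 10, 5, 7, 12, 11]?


[0:4]: 37
[1:5]: 49
[2:6]: 62
[3:7]: 60
[4:8]: 46
[5:9]: 39
[6:10]: 34
[7:11]: 35

Max: 62 at [2:6]


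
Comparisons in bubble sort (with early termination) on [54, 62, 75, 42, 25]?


Algorithm: bubble sort (with early termination)
Input: [54, 62, 75, 42, 25]
Sorted: [25, 42, 54, 62, 75]

10


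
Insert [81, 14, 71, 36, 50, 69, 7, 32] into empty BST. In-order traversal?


Insert 81: root
Insert 14: L from 81
Insert 71: L from 81 -> R from 14
Insert 36: L from 81 -> R from 14 -> L from 71
Insert 50: L from 81 -> R from 14 -> L from 71 -> R from 36
Insert 69: L from 81 -> R from 14 -> L from 71 -> R from 36 -> R from 50
Insert 7: L from 81 -> L from 14
Insert 32: L from 81 -> R from 14 -> L from 71 -> L from 36

In-order: [7, 14, 32, 36, 50, 69, 71, 81]


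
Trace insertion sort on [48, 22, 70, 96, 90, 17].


Initial: [48, 22, 70, 96, 90, 17]
Insert 22: [22, 48, 70, 96, 90, 17]
Insert 70: [22, 48, 70, 96, 90, 17]
Insert 96: [22, 48, 70, 96, 90, 17]
Insert 90: [22, 48, 70, 90, 96, 17]
Insert 17: [17, 22, 48, 70, 90, 96]

Sorted: [17, 22, 48, 70, 90, 96]


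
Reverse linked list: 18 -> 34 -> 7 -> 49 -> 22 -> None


Step 1: curr=18, set curr.next=prev(None) | reversed so far: 18
Step 2: curr=34, set curr.next=prev(18) | reversed so far: 34 -> 18
Step 3: curr=7, set curr.next=prev(34) | reversed so far: 7 -> 34 -> 18
Step 4: curr=49, set curr.next=prev(7) | reversed so far: 49 -> 7 -> 34 -> 18
Step 5: curr=22, set curr.next=prev(49) | reversed so far: 22 -> 49 -> 7 -> 34 -> 18

22 -> 49 -> 7 -> 34 -> 18 -> None


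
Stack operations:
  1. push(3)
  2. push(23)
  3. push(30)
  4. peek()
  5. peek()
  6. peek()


push(3) -> [3]
push(23) -> [3, 23]
push(30) -> [3, 23, 30]
peek()->30
peek()->30
peek()->30

Final stack: [3, 23, 30]


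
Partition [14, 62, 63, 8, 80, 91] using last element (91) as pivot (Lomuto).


Pivot: 91
  14 <= 91: advance i (no swap)
  62 <= 91: advance i (no swap)
  63 <= 91: advance i (no swap)
  8 <= 91: advance i (no swap)
  80 <= 91: advance i (no swap)
Place pivot at 5: [14, 62, 63, 8, 80, 91]

Partitioned: [14, 62, 63, 8, 80, 91]


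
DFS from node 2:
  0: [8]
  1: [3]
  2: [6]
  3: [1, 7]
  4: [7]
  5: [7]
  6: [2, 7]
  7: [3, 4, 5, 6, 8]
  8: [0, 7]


Visit 2, push [6]
Visit 6, push [7]
Visit 7, push [8, 5, 4, 3]
Visit 3, push [1]
Visit 1, push []
Visit 4, push []
Visit 5, push []
Visit 8, push [0]
Visit 0, push []

DFS order: [2, 6, 7, 3, 1, 4, 5, 8, 0]


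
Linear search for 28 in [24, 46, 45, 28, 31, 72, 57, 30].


i=0: 24!=28
i=1: 46!=28
i=2: 45!=28
i=3: 28==28 found!

Found at 3, 4 comps


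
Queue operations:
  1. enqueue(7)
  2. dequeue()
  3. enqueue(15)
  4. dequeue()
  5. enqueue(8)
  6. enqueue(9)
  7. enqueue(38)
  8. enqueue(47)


enqueue(7) -> [7]
dequeue()->7, []
enqueue(15) -> [15]
dequeue()->15, []
enqueue(8) -> [8]
enqueue(9) -> [8, 9]
enqueue(38) -> [8, 9, 38]
enqueue(47) -> [8, 9, 38, 47]

Final queue: [8, 9, 38, 47]


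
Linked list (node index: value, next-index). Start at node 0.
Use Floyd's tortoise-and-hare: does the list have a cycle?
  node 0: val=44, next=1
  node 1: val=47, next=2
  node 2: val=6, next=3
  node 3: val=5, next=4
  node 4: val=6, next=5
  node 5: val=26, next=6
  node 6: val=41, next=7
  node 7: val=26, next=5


Floyd's tortoise (slow, +1) and hare (fast, +2):
  init: slow=0, fast=0
  step 1: slow=1, fast=2
  step 2: slow=2, fast=4
  step 3: slow=3, fast=6
  step 4: slow=4, fast=5
  step 5: slow=5, fast=7
  step 6: slow=6, fast=6
  slow == fast at node 6: cycle detected

Cycle: yes


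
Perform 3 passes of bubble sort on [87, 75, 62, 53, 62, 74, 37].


Initial: [87, 75, 62, 53, 62, 74, 37]
Pass 1: [75, 62, 53, 62, 74, 37, 87] (6 swaps)
Pass 2: [62, 53, 62, 74, 37, 75, 87] (5 swaps)
Pass 3: [53, 62, 62, 37, 74, 75, 87] (2 swaps)

After 3 passes: [53, 62, 62, 37, 74, 75, 87]


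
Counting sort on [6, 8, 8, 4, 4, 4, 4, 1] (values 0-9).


Input: [6, 8, 8, 4, 4, 4, 4, 1]
Counts: [0, 1, 0, 0, 4, 0, 1, 0, 2, 0]

Sorted: [1, 4, 4, 4, 4, 6, 8, 8]


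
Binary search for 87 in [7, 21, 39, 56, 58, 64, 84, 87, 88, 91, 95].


Step 1: lo=0, hi=10, mid=5, val=64
Step 2: lo=6, hi=10, mid=8, val=88
Step 3: lo=6, hi=7, mid=6, val=84
Step 4: lo=7, hi=7, mid=7, val=87

Found at index 7


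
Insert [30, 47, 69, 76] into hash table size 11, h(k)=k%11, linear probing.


Insert 30: h=8 -> slot 8
Insert 47: h=3 -> slot 3
Insert 69: h=3, 1 probes -> slot 4
Insert 76: h=10 -> slot 10

Table: [None, None, None, 47, 69, None, None, None, 30, None, 76]


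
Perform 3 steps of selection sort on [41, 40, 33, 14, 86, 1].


Initial: [41, 40, 33, 14, 86, 1]
Step 1: min=1 at 5
  Swap: [1, 40, 33, 14, 86, 41]
Step 2: min=14 at 3
  Swap: [1, 14, 33, 40, 86, 41]
Step 3: min=33 at 2
  Swap: [1, 14, 33, 40, 86, 41]

After 3 steps: [1, 14, 33, 40, 86, 41]


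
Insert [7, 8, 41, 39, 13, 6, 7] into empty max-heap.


Insert 7: [7]
Insert 8: [8, 7]
Insert 41: [41, 7, 8]
Insert 39: [41, 39, 8, 7]
Insert 13: [41, 39, 8, 7, 13]
Insert 6: [41, 39, 8, 7, 13, 6]
Insert 7: [41, 39, 8, 7, 13, 6, 7]

Final heap: [41, 39, 8, 7, 13, 6, 7]


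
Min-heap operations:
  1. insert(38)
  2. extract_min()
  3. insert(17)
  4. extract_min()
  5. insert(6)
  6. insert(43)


insert(38) -> [38]
extract_min()->38, []
insert(17) -> [17]
extract_min()->17, []
insert(6) -> [6]
insert(43) -> [6, 43]

Final heap: [6, 43]


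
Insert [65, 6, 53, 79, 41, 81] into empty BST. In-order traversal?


Insert 65: root
Insert 6: L from 65
Insert 53: L from 65 -> R from 6
Insert 79: R from 65
Insert 41: L from 65 -> R from 6 -> L from 53
Insert 81: R from 65 -> R from 79

In-order: [6, 41, 53, 65, 79, 81]


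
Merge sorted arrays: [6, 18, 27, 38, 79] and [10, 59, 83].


Take 6 from A
Take 10 from B
Take 18 from A
Take 27 from A
Take 38 from A
Take 59 from B
Take 79 from A

Merged: [6, 10, 18, 27, 38, 59, 79, 83]


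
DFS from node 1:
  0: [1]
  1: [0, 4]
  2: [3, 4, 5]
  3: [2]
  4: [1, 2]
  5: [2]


Visit 1, push [4, 0]
Visit 0, push []
Visit 4, push [2]
Visit 2, push [5, 3]
Visit 3, push []
Visit 5, push []

DFS order: [1, 0, 4, 2, 3, 5]


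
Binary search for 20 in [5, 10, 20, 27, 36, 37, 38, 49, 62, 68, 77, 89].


Step 1: lo=0, hi=11, mid=5, val=37
Step 2: lo=0, hi=4, mid=2, val=20

Found at index 2


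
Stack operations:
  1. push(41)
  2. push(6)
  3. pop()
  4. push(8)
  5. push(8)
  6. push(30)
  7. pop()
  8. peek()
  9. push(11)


push(41) -> [41]
push(6) -> [41, 6]
pop()->6, [41]
push(8) -> [41, 8]
push(8) -> [41, 8, 8]
push(30) -> [41, 8, 8, 30]
pop()->30, [41, 8, 8]
peek()->8
push(11) -> [41, 8, 8, 11]

Final stack: [41, 8, 8, 11]


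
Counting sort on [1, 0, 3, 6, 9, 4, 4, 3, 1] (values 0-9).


Input: [1, 0, 3, 6, 9, 4, 4, 3, 1]
Counts: [1, 2, 0, 2, 2, 0, 1, 0, 0, 1]

Sorted: [0, 1, 1, 3, 3, 4, 4, 6, 9]


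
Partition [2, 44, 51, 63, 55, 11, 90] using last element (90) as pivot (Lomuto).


Pivot: 90
  2 <= 90: advance i (no swap)
  44 <= 90: advance i (no swap)
  51 <= 90: advance i (no swap)
  63 <= 90: advance i (no swap)
  55 <= 90: advance i (no swap)
  11 <= 90: advance i (no swap)
Place pivot at 6: [2, 44, 51, 63, 55, 11, 90]

Partitioned: [2, 44, 51, 63, 55, 11, 90]


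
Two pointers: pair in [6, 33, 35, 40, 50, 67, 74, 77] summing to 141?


lo=0(6)+hi=7(77)=83
lo=1(33)+hi=7(77)=110
lo=2(35)+hi=7(77)=112
lo=3(40)+hi=7(77)=117
lo=4(50)+hi=7(77)=127
lo=5(67)+hi=7(77)=144
lo=5(67)+hi=6(74)=141

Yes: 67+74=141


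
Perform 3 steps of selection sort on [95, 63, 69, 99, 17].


Initial: [95, 63, 69, 99, 17]
Step 1: min=17 at 4
  Swap: [17, 63, 69, 99, 95]
Step 2: min=63 at 1
  Swap: [17, 63, 69, 99, 95]
Step 3: min=69 at 2
  Swap: [17, 63, 69, 99, 95]

After 3 steps: [17, 63, 69, 99, 95]


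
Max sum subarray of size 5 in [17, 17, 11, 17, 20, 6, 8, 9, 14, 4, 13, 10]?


[0:5]: 82
[1:6]: 71
[2:7]: 62
[3:8]: 60
[4:9]: 57
[5:10]: 41
[6:11]: 48
[7:12]: 50

Max: 82 at [0:5]


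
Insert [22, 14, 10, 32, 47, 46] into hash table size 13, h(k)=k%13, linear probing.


Insert 22: h=9 -> slot 9
Insert 14: h=1 -> slot 1
Insert 10: h=10 -> slot 10
Insert 32: h=6 -> slot 6
Insert 47: h=8 -> slot 8
Insert 46: h=7 -> slot 7

Table: [None, 14, None, None, None, None, 32, 46, 47, 22, 10, None, None]


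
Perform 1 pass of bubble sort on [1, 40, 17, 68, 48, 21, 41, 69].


Initial: [1, 40, 17, 68, 48, 21, 41, 69]
Pass 1: [1, 17, 40, 48, 21, 41, 68, 69] (4 swaps)

After 1 pass: [1, 17, 40, 48, 21, 41, 68, 69]


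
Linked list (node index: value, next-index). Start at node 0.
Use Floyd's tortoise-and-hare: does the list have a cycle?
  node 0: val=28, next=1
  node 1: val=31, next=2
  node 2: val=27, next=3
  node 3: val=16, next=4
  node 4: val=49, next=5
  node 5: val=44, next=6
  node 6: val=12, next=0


Floyd's tortoise (slow, +1) and hare (fast, +2):
  init: slow=0, fast=0
  step 1: slow=1, fast=2
  step 2: slow=2, fast=4
  step 3: slow=3, fast=6
  step 4: slow=4, fast=1
  step 5: slow=5, fast=3
  step 6: slow=6, fast=5
  step 7: slow=0, fast=0
  slow == fast at node 0: cycle detected

Cycle: yes


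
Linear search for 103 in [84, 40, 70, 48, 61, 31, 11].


i=0: 84!=103
i=1: 40!=103
i=2: 70!=103
i=3: 48!=103
i=4: 61!=103
i=5: 31!=103
i=6: 11!=103

Not found, 7 comps


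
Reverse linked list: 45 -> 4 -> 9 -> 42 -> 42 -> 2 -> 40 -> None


Step 1: curr=45, set curr.next=prev(None) | reversed so far: 45
Step 2: curr=4, set curr.next=prev(45) | reversed so far: 4 -> 45
Step 3: curr=9, set curr.next=prev(4) | reversed so far: 9 -> 4 -> 45
Step 4: curr=42, set curr.next=prev(9) | reversed so far: 42 -> 9 -> 4 -> 45
Step 5: curr=42, set curr.next=prev(42) | reversed so far: 42 -> 42 -> 9 -> 4 -> 45
Step 6: curr=2, set curr.next=prev(42) | reversed so far: 2 -> 42 -> 42 -> 9 -> 4 -> 45
Step 7: curr=40, set curr.next=prev(2) | reversed so far: 40 -> 2 -> 42 -> 42 -> 9 -> 4 -> 45

40 -> 2 -> 42 -> 42 -> 9 -> 4 -> 45 -> None


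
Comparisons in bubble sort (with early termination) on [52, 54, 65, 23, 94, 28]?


Algorithm: bubble sort (with early termination)
Input: [52, 54, 65, 23, 94, 28]
Sorted: [23, 28, 52, 54, 65, 94]

15


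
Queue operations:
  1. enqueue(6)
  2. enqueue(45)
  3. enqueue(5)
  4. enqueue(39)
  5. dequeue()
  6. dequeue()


enqueue(6) -> [6]
enqueue(45) -> [6, 45]
enqueue(5) -> [6, 45, 5]
enqueue(39) -> [6, 45, 5, 39]
dequeue()->6, [45, 5, 39]
dequeue()->45, [5, 39]

Final queue: [5, 39]


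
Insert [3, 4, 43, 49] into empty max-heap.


Insert 3: [3]
Insert 4: [4, 3]
Insert 43: [43, 3, 4]
Insert 49: [49, 43, 4, 3]

Final heap: [49, 43, 4, 3]


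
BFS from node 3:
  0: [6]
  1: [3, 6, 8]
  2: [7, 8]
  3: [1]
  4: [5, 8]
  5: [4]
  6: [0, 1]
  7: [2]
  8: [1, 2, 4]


Visit 3, enqueue [1]
Visit 1, enqueue [6, 8]
Visit 6, enqueue [0]
Visit 8, enqueue [2, 4]
Visit 0, enqueue []
Visit 2, enqueue [7]
Visit 4, enqueue [5]
Visit 7, enqueue []
Visit 5, enqueue []

BFS order: [3, 1, 6, 8, 0, 2, 4, 7, 5]


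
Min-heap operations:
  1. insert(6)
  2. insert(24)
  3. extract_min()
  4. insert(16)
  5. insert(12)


insert(6) -> [6]
insert(24) -> [6, 24]
extract_min()->6, [24]
insert(16) -> [16, 24]
insert(12) -> [12, 24, 16]

Final heap: [12, 24, 16]


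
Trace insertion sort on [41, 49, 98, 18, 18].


Initial: [41, 49, 98, 18, 18]
Insert 49: [41, 49, 98, 18, 18]
Insert 98: [41, 49, 98, 18, 18]
Insert 18: [18, 41, 49, 98, 18]
Insert 18: [18, 18, 41, 49, 98]

Sorted: [18, 18, 41, 49, 98]


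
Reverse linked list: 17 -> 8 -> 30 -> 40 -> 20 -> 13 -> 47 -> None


Step 1: curr=17, set curr.next=prev(None) | reversed so far: 17
Step 2: curr=8, set curr.next=prev(17) | reversed so far: 8 -> 17
Step 3: curr=30, set curr.next=prev(8) | reversed so far: 30 -> 8 -> 17
Step 4: curr=40, set curr.next=prev(30) | reversed so far: 40 -> 30 -> 8 -> 17
Step 5: curr=20, set curr.next=prev(40) | reversed so far: 20 -> 40 -> 30 -> 8 -> 17
Step 6: curr=13, set curr.next=prev(20) | reversed so far: 13 -> 20 -> 40 -> 30 -> 8 -> 17
Step 7: curr=47, set curr.next=prev(13) | reversed so far: 47 -> 13 -> 20 -> 40 -> 30 -> 8 -> 17

47 -> 13 -> 20 -> 40 -> 30 -> 8 -> 17 -> None


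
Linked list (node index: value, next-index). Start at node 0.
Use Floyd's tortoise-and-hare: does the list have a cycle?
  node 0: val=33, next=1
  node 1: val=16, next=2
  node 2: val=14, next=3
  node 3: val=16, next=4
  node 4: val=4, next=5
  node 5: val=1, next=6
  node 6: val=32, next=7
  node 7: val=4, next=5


Floyd's tortoise (slow, +1) and hare (fast, +2):
  init: slow=0, fast=0
  step 1: slow=1, fast=2
  step 2: slow=2, fast=4
  step 3: slow=3, fast=6
  step 4: slow=4, fast=5
  step 5: slow=5, fast=7
  step 6: slow=6, fast=6
  slow == fast at node 6: cycle detected

Cycle: yes


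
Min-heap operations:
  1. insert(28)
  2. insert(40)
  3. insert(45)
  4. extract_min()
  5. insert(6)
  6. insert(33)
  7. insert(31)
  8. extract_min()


insert(28) -> [28]
insert(40) -> [28, 40]
insert(45) -> [28, 40, 45]
extract_min()->28, [40, 45]
insert(6) -> [6, 45, 40]
insert(33) -> [6, 33, 40, 45]
insert(31) -> [6, 31, 40, 45, 33]
extract_min()->6, [31, 33, 40, 45]

Final heap: [31, 33, 40, 45]


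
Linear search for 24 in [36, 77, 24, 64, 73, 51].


i=0: 36!=24
i=1: 77!=24
i=2: 24==24 found!

Found at 2, 3 comps


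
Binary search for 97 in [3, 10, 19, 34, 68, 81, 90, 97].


Step 1: lo=0, hi=7, mid=3, val=34
Step 2: lo=4, hi=7, mid=5, val=81
Step 3: lo=6, hi=7, mid=6, val=90
Step 4: lo=7, hi=7, mid=7, val=97

Found at index 7


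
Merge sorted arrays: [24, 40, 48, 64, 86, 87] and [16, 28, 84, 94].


Take 16 from B
Take 24 from A
Take 28 from B
Take 40 from A
Take 48 from A
Take 64 from A
Take 84 from B
Take 86 from A
Take 87 from A

Merged: [16, 24, 28, 40, 48, 64, 84, 86, 87, 94]


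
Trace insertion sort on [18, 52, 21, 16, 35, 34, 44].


Initial: [18, 52, 21, 16, 35, 34, 44]
Insert 52: [18, 52, 21, 16, 35, 34, 44]
Insert 21: [18, 21, 52, 16, 35, 34, 44]
Insert 16: [16, 18, 21, 52, 35, 34, 44]
Insert 35: [16, 18, 21, 35, 52, 34, 44]
Insert 34: [16, 18, 21, 34, 35, 52, 44]
Insert 44: [16, 18, 21, 34, 35, 44, 52]

Sorted: [16, 18, 21, 34, 35, 44, 52]


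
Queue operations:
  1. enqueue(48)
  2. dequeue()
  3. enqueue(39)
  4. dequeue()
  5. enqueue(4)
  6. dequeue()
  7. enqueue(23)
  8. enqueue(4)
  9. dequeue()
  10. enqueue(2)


enqueue(48) -> [48]
dequeue()->48, []
enqueue(39) -> [39]
dequeue()->39, []
enqueue(4) -> [4]
dequeue()->4, []
enqueue(23) -> [23]
enqueue(4) -> [23, 4]
dequeue()->23, [4]
enqueue(2) -> [4, 2]

Final queue: [4, 2]


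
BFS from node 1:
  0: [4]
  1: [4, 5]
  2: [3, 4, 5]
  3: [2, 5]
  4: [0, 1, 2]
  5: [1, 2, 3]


Visit 1, enqueue [4, 5]
Visit 4, enqueue [0, 2]
Visit 5, enqueue [3]
Visit 0, enqueue []
Visit 2, enqueue []
Visit 3, enqueue []

BFS order: [1, 4, 5, 0, 2, 3]


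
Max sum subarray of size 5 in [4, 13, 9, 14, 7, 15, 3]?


[0:5]: 47
[1:6]: 58
[2:7]: 48

Max: 58 at [1:6]


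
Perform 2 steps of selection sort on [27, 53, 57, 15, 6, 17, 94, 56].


Initial: [27, 53, 57, 15, 6, 17, 94, 56]
Step 1: min=6 at 4
  Swap: [6, 53, 57, 15, 27, 17, 94, 56]
Step 2: min=15 at 3
  Swap: [6, 15, 57, 53, 27, 17, 94, 56]

After 2 steps: [6, 15, 57, 53, 27, 17, 94, 56]


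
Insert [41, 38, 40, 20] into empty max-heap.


Insert 41: [41]
Insert 38: [41, 38]
Insert 40: [41, 38, 40]
Insert 20: [41, 38, 40, 20]

Final heap: [41, 38, 40, 20]


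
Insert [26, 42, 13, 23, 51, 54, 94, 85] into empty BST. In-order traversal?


Insert 26: root
Insert 42: R from 26
Insert 13: L from 26
Insert 23: L from 26 -> R from 13
Insert 51: R from 26 -> R from 42
Insert 54: R from 26 -> R from 42 -> R from 51
Insert 94: R from 26 -> R from 42 -> R from 51 -> R from 54
Insert 85: R from 26 -> R from 42 -> R from 51 -> R from 54 -> L from 94

In-order: [13, 23, 26, 42, 51, 54, 85, 94]


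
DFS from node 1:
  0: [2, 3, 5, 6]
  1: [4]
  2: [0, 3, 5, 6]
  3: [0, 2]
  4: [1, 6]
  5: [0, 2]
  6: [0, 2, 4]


Visit 1, push [4]
Visit 4, push [6]
Visit 6, push [2, 0]
Visit 0, push [5, 3, 2]
Visit 2, push [5, 3]
Visit 3, push []
Visit 5, push []

DFS order: [1, 4, 6, 0, 2, 3, 5]


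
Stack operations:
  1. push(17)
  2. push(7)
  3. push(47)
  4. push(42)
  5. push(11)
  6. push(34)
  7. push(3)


push(17) -> [17]
push(7) -> [17, 7]
push(47) -> [17, 7, 47]
push(42) -> [17, 7, 47, 42]
push(11) -> [17, 7, 47, 42, 11]
push(34) -> [17, 7, 47, 42, 11, 34]
push(3) -> [17, 7, 47, 42, 11, 34, 3]

Final stack: [17, 7, 47, 42, 11, 34, 3]


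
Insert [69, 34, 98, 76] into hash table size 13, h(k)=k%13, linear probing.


Insert 69: h=4 -> slot 4
Insert 34: h=8 -> slot 8
Insert 98: h=7 -> slot 7
Insert 76: h=11 -> slot 11

Table: [None, None, None, None, 69, None, None, 98, 34, None, None, 76, None]


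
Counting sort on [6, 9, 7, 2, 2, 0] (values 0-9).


Input: [6, 9, 7, 2, 2, 0]
Counts: [1, 0, 2, 0, 0, 0, 1, 1, 0, 1]

Sorted: [0, 2, 2, 6, 7, 9]


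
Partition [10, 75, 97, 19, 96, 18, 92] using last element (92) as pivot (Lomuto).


Pivot: 92
  10 <= 92: advance i (no swap)
  75 <= 92: advance i (no swap)
  19 <= 92: swap -> [10, 75, 19, 97, 96, 18, 92]
  18 <= 92: swap -> [10, 75, 19, 18, 96, 97, 92]
Place pivot at 4: [10, 75, 19, 18, 92, 97, 96]

Partitioned: [10, 75, 19, 18, 92, 97, 96]


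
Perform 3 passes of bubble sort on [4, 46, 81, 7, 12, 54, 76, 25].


Initial: [4, 46, 81, 7, 12, 54, 76, 25]
Pass 1: [4, 46, 7, 12, 54, 76, 25, 81] (5 swaps)
Pass 2: [4, 7, 12, 46, 54, 25, 76, 81] (3 swaps)
Pass 3: [4, 7, 12, 46, 25, 54, 76, 81] (1 swaps)

After 3 passes: [4, 7, 12, 46, 25, 54, 76, 81]


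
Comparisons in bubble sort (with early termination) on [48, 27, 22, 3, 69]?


Algorithm: bubble sort (with early termination)
Input: [48, 27, 22, 3, 69]
Sorted: [3, 22, 27, 48, 69]

10


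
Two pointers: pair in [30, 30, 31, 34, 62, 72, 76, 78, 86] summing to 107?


lo=0(30)+hi=8(86)=116
lo=0(30)+hi=7(78)=108
lo=0(30)+hi=6(76)=106
lo=1(30)+hi=6(76)=106
lo=2(31)+hi=6(76)=107

Yes: 31+76=107


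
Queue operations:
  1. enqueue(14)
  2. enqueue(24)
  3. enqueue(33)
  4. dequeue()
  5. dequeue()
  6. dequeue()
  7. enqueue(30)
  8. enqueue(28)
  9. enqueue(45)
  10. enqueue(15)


enqueue(14) -> [14]
enqueue(24) -> [14, 24]
enqueue(33) -> [14, 24, 33]
dequeue()->14, [24, 33]
dequeue()->24, [33]
dequeue()->33, []
enqueue(30) -> [30]
enqueue(28) -> [30, 28]
enqueue(45) -> [30, 28, 45]
enqueue(15) -> [30, 28, 45, 15]

Final queue: [30, 28, 45, 15]


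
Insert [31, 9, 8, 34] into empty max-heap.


Insert 31: [31]
Insert 9: [31, 9]
Insert 8: [31, 9, 8]
Insert 34: [34, 31, 8, 9]

Final heap: [34, 31, 8, 9]


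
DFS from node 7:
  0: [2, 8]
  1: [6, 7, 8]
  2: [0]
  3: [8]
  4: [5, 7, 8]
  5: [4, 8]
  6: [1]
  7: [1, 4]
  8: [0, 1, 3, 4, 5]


Visit 7, push [4, 1]
Visit 1, push [8, 6]
Visit 6, push []
Visit 8, push [5, 4, 3, 0]
Visit 0, push [2]
Visit 2, push []
Visit 3, push []
Visit 4, push [5]
Visit 5, push []

DFS order: [7, 1, 6, 8, 0, 2, 3, 4, 5]


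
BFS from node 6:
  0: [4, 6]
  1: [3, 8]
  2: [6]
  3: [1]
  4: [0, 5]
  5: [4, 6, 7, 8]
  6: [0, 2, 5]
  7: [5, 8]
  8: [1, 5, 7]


Visit 6, enqueue [0, 2, 5]
Visit 0, enqueue [4]
Visit 2, enqueue []
Visit 5, enqueue [7, 8]
Visit 4, enqueue []
Visit 7, enqueue []
Visit 8, enqueue [1]
Visit 1, enqueue [3]
Visit 3, enqueue []

BFS order: [6, 0, 2, 5, 4, 7, 8, 1, 3]


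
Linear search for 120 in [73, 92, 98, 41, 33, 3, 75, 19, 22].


i=0: 73!=120
i=1: 92!=120
i=2: 98!=120
i=3: 41!=120
i=4: 33!=120
i=5: 3!=120
i=6: 75!=120
i=7: 19!=120
i=8: 22!=120

Not found, 9 comps


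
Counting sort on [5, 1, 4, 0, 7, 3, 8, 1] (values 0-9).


Input: [5, 1, 4, 0, 7, 3, 8, 1]
Counts: [1, 2, 0, 1, 1, 1, 0, 1, 1, 0]

Sorted: [0, 1, 1, 3, 4, 5, 7, 8]


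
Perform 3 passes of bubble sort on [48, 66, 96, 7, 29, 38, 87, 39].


Initial: [48, 66, 96, 7, 29, 38, 87, 39]
Pass 1: [48, 66, 7, 29, 38, 87, 39, 96] (5 swaps)
Pass 2: [48, 7, 29, 38, 66, 39, 87, 96] (4 swaps)
Pass 3: [7, 29, 38, 48, 39, 66, 87, 96] (4 swaps)

After 3 passes: [7, 29, 38, 48, 39, 66, 87, 96]


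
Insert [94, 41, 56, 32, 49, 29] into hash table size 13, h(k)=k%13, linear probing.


Insert 94: h=3 -> slot 3
Insert 41: h=2 -> slot 2
Insert 56: h=4 -> slot 4
Insert 32: h=6 -> slot 6
Insert 49: h=10 -> slot 10
Insert 29: h=3, 2 probes -> slot 5

Table: [None, None, 41, 94, 56, 29, 32, None, None, None, 49, None, None]


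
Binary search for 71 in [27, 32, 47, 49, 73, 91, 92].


Step 1: lo=0, hi=6, mid=3, val=49
Step 2: lo=4, hi=6, mid=5, val=91
Step 3: lo=4, hi=4, mid=4, val=73

Not found


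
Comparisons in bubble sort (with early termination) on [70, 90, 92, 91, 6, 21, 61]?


Algorithm: bubble sort (with early termination)
Input: [70, 90, 92, 91, 6, 21, 61]
Sorted: [6, 21, 61, 70, 90, 91, 92]

20


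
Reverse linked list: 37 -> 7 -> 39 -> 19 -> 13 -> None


Step 1: curr=37, set curr.next=prev(None) | reversed so far: 37
Step 2: curr=7, set curr.next=prev(37) | reversed so far: 7 -> 37
Step 3: curr=39, set curr.next=prev(7) | reversed so far: 39 -> 7 -> 37
Step 4: curr=19, set curr.next=prev(39) | reversed so far: 19 -> 39 -> 7 -> 37
Step 5: curr=13, set curr.next=prev(19) | reversed so far: 13 -> 19 -> 39 -> 7 -> 37

13 -> 19 -> 39 -> 7 -> 37 -> None


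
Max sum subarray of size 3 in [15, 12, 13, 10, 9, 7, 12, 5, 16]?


[0:3]: 40
[1:4]: 35
[2:5]: 32
[3:6]: 26
[4:7]: 28
[5:8]: 24
[6:9]: 33

Max: 40 at [0:3]


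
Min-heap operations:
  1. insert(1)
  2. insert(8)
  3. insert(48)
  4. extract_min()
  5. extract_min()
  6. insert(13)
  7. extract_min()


insert(1) -> [1]
insert(8) -> [1, 8]
insert(48) -> [1, 8, 48]
extract_min()->1, [8, 48]
extract_min()->8, [48]
insert(13) -> [13, 48]
extract_min()->13, [48]

Final heap: [48]


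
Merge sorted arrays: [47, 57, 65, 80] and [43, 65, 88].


Take 43 from B
Take 47 from A
Take 57 from A
Take 65 from A
Take 65 from B
Take 80 from A

Merged: [43, 47, 57, 65, 65, 80, 88]


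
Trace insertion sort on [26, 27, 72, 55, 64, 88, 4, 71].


Initial: [26, 27, 72, 55, 64, 88, 4, 71]
Insert 27: [26, 27, 72, 55, 64, 88, 4, 71]
Insert 72: [26, 27, 72, 55, 64, 88, 4, 71]
Insert 55: [26, 27, 55, 72, 64, 88, 4, 71]
Insert 64: [26, 27, 55, 64, 72, 88, 4, 71]
Insert 88: [26, 27, 55, 64, 72, 88, 4, 71]
Insert 4: [4, 26, 27, 55, 64, 72, 88, 71]
Insert 71: [4, 26, 27, 55, 64, 71, 72, 88]

Sorted: [4, 26, 27, 55, 64, 71, 72, 88]


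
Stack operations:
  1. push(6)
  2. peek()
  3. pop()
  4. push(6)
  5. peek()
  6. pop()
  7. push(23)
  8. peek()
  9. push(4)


push(6) -> [6]
peek()->6
pop()->6, []
push(6) -> [6]
peek()->6
pop()->6, []
push(23) -> [23]
peek()->23
push(4) -> [23, 4]

Final stack: [23, 4]


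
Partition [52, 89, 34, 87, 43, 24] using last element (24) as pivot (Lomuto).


Pivot: 24
Place pivot at 0: [24, 89, 34, 87, 43, 52]

Partitioned: [24, 89, 34, 87, 43, 52]


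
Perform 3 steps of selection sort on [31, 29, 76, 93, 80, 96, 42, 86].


Initial: [31, 29, 76, 93, 80, 96, 42, 86]
Step 1: min=29 at 1
  Swap: [29, 31, 76, 93, 80, 96, 42, 86]
Step 2: min=31 at 1
  Swap: [29, 31, 76, 93, 80, 96, 42, 86]
Step 3: min=42 at 6
  Swap: [29, 31, 42, 93, 80, 96, 76, 86]

After 3 steps: [29, 31, 42, 93, 80, 96, 76, 86]


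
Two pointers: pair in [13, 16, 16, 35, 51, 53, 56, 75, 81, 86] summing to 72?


lo=0(13)+hi=9(86)=99
lo=0(13)+hi=8(81)=94
lo=0(13)+hi=7(75)=88
lo=0(13)+hi=6(56)=69
lo=1(16)+hi=6(56)=72

Yes: 16+56=72


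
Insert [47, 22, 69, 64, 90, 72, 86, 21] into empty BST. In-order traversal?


Insert 47: root
Insert 22: L from 47
Insert 69: R from 47
Insert 64: R from 47 -> L from 69
Insert 90: R from 47 -> R from 69
Insert 72: R from 47 -> R from 69 -> L from 90
Insert 86: R from 47 -> R from 69 -> L from 90 -> R from 72
Insert 21: L from 47 -> L from 22

In-order: [21, 22, 47, 64, 69, 72, 86, 90]


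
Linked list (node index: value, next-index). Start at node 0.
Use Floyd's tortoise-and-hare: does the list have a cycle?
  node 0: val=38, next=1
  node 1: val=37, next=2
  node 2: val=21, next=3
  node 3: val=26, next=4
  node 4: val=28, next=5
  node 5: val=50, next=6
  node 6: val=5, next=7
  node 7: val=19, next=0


Floyd's tortoise (slow, +1) and hare (fast, +2):
  init: slow=0, fast=0
  step 1: slow=1, fast=2
  step 2: slow=2, fast=4
  step 3: slow=3, fast=6
  step 4: slow=4, fast=0
  step 5: slow=5, fast=2
  step 6: slow=6, fast=4
  step 7: slow=7, fast=6
  step 8: slow=0, fast=0
  slow == fast at node 0: cycle detected

Cycle: yes


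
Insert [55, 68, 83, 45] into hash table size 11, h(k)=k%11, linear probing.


Insert 55: h=0 -> slot 0
Insert 68: h=2 -> slot 2
Insert 83: h=6 -> slot 6
Insert 45: h=1 -> slot 1

Table: [55, 45, 68, None, None, None, 83, None, None, None, None]


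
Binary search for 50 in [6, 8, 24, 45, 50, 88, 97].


Step 1: lo=0, hi=6, mid=3, val=45
Step 2: lo=4, hi=6, mid=5, val=88
Step 3: lo=4, hi=4, mid=4, val=50

Found at index 4


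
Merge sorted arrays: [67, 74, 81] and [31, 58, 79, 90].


Take 31 from B
Take 58 from B
Take 67 from A
Take 74 from A
Take 79 from B
Take 81 from A

Merged: [31, 58, 67, 74, 79, 81, 90]


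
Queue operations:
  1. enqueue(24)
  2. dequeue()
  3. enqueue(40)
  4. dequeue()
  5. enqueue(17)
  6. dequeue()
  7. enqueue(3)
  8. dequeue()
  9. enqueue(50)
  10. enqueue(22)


enqueue(24) -> [24]
dequeue()->24, []
enqueue(40) -> [40]
dequeue()->40, []
enqueue(17) -> [17]
dequeue()->17, []
enqueue(3) -> [3]
dequeue()->3, []
enqueue(50) -> [50]
enqueue(22) -> [50, 22]

Final queue: [50, 22]


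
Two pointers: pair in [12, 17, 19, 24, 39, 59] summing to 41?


lo=0(12)+hi=5(59)=71
lo=0(12)+hi=4(39)=51
lo=0(12)+hi=3(24)=36
lo=1(17)+hi=3(24)=41

Yes: 17+24=41


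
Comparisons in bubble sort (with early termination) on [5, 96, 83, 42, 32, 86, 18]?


Algorithm: bubble sort (with early termination)
Input: [5, 96, 83, 42, 32, 86, 18]
Sorted: [5, 18, 32, 42, 83, 86, 96]

21


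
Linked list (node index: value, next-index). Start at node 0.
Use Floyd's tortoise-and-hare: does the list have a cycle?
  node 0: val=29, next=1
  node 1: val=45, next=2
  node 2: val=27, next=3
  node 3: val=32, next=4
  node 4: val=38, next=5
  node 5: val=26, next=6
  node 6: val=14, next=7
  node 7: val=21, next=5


Floyd's tortoise (slow, +1) and hare (fast, +2):
  init: slow=0, fast=0
  step 1: slow=1, fast=2
  step 2: slow=2, fast=4
  step 3: slow=3, fast=6
  step 4: slow=4, fast=5
  step 5: slow=5, fast=7
  step 6: slow=6, fast=6
  slow == fast at node 6: cycle detected

Cycle: yes


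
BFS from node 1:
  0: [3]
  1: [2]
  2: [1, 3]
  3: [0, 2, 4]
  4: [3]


Visit 1, enqueue [2]
Visit 2, enqueue [3]
Visit 3, enqueue [0, 4]
Visit 0, enqueue []
Visit 4, enqueue []

BFS order: [1, 2, 3, 0, 4]


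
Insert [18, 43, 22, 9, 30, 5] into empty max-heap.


Insert 18: [18]
Insert 43: [43, 18]
Insert 22: [43, 18, 22]
Insert 9: [43, 18, 22, 9]
Insert 30: [43, 30, 22, 9, 18]
Insert 5: [43, 30, 22, 9, 18, 5]

Final heap: [43, 30, 22, 9, 18, 5]


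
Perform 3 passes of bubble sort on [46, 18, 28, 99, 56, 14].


Initial: [46, 18, 28, 99, 56, 14]
Pass 1: [18, 28, 46, 56, 14, 99] (4 swaps)
Pass 2: [18, 28, 46, 14, 56, 99] (1 swaps)
Pass 3: [18, 28, 14, 46, 56, 99] (1 swaps)

After 3 passes: [18, 28, 14, 46, 56, 99]


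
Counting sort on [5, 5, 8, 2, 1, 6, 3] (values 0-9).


Input: [5, 5, 8, 2, 1, 6, 3]
Counts: [0, 1, 1, 1, 0, 2, 1, 0, 1, 0]

Sorted: [1, 2, 3, 5, 5, 6, 8]


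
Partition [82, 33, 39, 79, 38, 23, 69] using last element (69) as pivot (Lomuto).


Pivot: 69
  33 <= 69: swap -> [33, 82, 39, 79, 38, 23, 69]
  39 <= 69: swap -> [33, 39, 82, 79, 38, 23, 69]
  38 <= 69: swap -> [33, 39, 38, 79, 82, 23, 69]
  23 <= 69: swap -> [33, 39, 38, 23, 82, 79, 69]
Place pivot at 4: [33, 39, 38, 23, 69, 79, 82]

Partitioned: [33, 39, 38, 23, 69, 79, 82]


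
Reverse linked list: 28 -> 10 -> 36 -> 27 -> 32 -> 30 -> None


Step 1: curr=28, set curr.next=prev(None) | reversed so far: 28
Step 2: curr=10, set curr.next=prev(28) | reversed so far: 10 -> 28
Step 3: curr=36, set curr.next=prev(10) | reversed so far: 36 -> 10 -> 28
Step 4: curr=27, set curr.next=prev(36) | reversed so far: 27 -> 36 -> 10 -> 28
Step 5: curr=32, set curr.next=prev(27) | reversed so far: 32 -> 27 -> 36 -> 10 -> 28
Step 6: curr=30, set curr.next=prev(32) | reversed so far: 30 -> 32 -> 27 -> 36 -> 10 -> 28

30 -> 32 -> 27 -> 36 -> 10 -> 28 -> None


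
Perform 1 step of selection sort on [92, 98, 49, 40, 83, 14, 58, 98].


Initial: [92, 98, 49, 40, 83, 14, 58, 98]
Step 1: min=14 at 5
  Swap: [14, 98, 49, 40, 83, 92, 58, 98]

After 1 step: [14, 98, 49, 40, 83, 92, 58, 98]


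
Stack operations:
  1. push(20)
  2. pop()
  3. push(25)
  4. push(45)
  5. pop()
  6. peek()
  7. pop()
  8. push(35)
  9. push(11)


push(20) -> [20]
pop()->20, []
push(25) -> [25]
push(45) -> [25, 45]
pop()->45, [25]
peek()->25
pop()->25, []
push(35) -> [35]
push(11) -> [35, 11]

Final stack: [35, 11]


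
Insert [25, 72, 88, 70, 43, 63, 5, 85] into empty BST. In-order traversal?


Insert 25: root
Insert 72: R from 25
Insert 88: R from 25 -> R from 72
Insert 70: R from 25 -> L from 72
Insert 43: R from 25 -> L from 72 -> L from 70
Insert 63: R from 25 -> L from 72 -> L from 70 -> R from 43
Insert 5: L from 25
Insert 85: R from 25 -> R from 72 -> L from 88

In-order: [5, 25, 43, 63, 70, 72, 85, 88]


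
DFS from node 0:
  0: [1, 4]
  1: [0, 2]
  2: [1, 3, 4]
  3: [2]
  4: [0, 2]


Visit 0, push [4, 1]
Visit 1, push [2]
Visit 2, push [4, 3]
Visit 3, push []
Visit 4, push []

DFS order: [0, 1, 2, 3, 4]


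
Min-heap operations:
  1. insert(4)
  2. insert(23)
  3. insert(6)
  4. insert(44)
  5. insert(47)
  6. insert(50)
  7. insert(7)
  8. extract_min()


insert(4) -> [4]
insert(23) -> [4, 23]
insert(6) -> [4, 23, 6]
insert(44) -> [4, 23, 6, 44]
insert(47) -> [4, 23, 6, 44, 47]
insert(50) -> [4, 23, 6, 44, 47, 50]
insert(7) -> [4, 23, 6, 44, 47, 50, 7]
extract_min()->4, [6, 23, 7, 44, 47, 50]

Final heap: [6, 23, 7, 44, 47, 50]


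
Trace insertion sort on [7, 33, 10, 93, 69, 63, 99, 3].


Initial: [7, 33, 10, 93, 69, 63, 99, 3]
Insert 33: [7, 33, 10, 93, 69, 63, 99, 3]
Insert 10: [7, 10, 33, 93, 69, 63, 99, 3]
Insert 93: [7, 10, 33, 93, 69, 63, 99, 3]
Insert 69: [7, 10, 33, 69, 93, 63, 99, 3]
Insert 63: [7, 10, 33, 63, 69, 93, 99, 3]
Insert 99: [7, 10, 33, 63, 69, 93, 99, 3]
Insert 3: [3, 7, 10, 33, 63, 69, 93, 99]

Sorted: [3, 7, 10, 33, 63, 69, 93, 99]


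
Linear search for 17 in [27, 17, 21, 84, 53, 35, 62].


i=0: 27!=17
i=1: 17==17 found!

Found at 1, 2 comps


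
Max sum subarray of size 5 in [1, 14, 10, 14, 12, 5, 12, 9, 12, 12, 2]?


[0:5]: 51
[1:6]: 55
[2:7]: 53
[3:8]: 52
[4:9]: 50
[5:10]: 50
[6:11]: 47

Max: 55 at [1:6]


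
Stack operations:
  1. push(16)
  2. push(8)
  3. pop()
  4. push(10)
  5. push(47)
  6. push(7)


push(16) -> [16]
push(8) -> [16, 8]
pop()->8, [16]
push(10) -> [16, 10]
push(47) -> [16, 10, 47]
push(7) -> [16, 10, 47, 7]

Final stack: [16, 10, 47, 7]


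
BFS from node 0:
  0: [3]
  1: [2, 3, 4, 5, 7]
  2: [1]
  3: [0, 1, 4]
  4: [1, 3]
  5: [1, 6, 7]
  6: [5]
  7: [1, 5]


Visit 0, enqueue [3]
Visit 3, enqueue [1, 4]
Visit 1, enqueue [2, 5, 7]
Visit 4, enqueue []
Visit 2, enqueue []
Visit 5, enqueue [6]
Visit 7, enqueue []
Visit 6, enqueue []

BFS order: [0, 3, 1, 4, 2, 5, 7, 6]


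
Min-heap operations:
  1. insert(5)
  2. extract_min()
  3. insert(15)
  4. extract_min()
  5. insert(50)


insert(5) -> [5]
extract_min()->5, []
insert(15) -> [15]
extract_min()->15, []
insert(50) -> [50]

Final heap: [50]


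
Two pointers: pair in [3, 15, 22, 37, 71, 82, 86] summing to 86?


lo=0(3)+hi=6(86)=89
lo=0(3)+hi=5(82)=85
lo=1(15)+hi=5(82)=97
lo=1(15)+hi=4(71)=86

Yes: 15+71=86


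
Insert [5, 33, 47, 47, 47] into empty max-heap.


Insert 5: [5]
Insert 33: [33, 5]
Insert 47: [47, 5, 33]
Insert 47: [47, 47, 33, 5]
Insert 47: [47, 47, 33, 5, 47]

Final heap: [47, 47, 33, 5, 47]


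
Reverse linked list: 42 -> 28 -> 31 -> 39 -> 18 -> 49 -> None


Step 1: curr=42, set curr.next=prev(None) | reversed so far: 42
Step 2: curr=28, set curr.next=prev(42) | reversed so far: 28 -> 42
Step 3: curr=31, set curr.next=prev(28) | reversed so far: 31 -> 28 -> 42
Step 4: curr=39, set curr.next=prev(31) | reversed so far: 39 -> 31 -> 28 -> 42
Step 5: curr=18, set curr.next=prev(39) | reversed so far: 18 -> 39 -> 31 -> 28 -> 42
Step 6: curr=49, set curr.next=prev(18) | reversed so far: 49 -> 18 -> 39 -> 31 -> 28 -> 42

49 -> 18 -> 39 -> 31 -> 28 -> 42 -> None


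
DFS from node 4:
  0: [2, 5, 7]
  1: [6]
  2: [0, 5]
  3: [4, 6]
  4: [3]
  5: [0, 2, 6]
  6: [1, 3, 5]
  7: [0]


Visit 4, push [3]
Visit 3, push [6]
Visit 6, push [5, 1]
Visit 1, push []
Visit 5, push [2, 0]
Visit 0, push [7, 2]
Visit 2, push []
Visit 7, push []

DFS order: [4, 3, 6, 1, 5, 0, 2, 7]


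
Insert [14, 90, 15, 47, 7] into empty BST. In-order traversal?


Insert 14: root
Insert 90: R from 14
Insert 15: R from 14 -> L from 90
Insert 47: R from 14 -> L from 90 -> R from 15
Insert 7: L from 14

In-order: [7, 14, 15, 47, 90]


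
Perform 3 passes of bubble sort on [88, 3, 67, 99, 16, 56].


Initial: [88, 3, 67, 99, 16, 56]
Pass 1: [3, 67, 88, 16, 56, 99] (4 swaps)
Pass 2: [3, 67, 16, 56, 88, 99] (2 swaps)
Pass 3: [3, 16, 56, 67, 88, 99] (2 swaps)

After 3 passes: [3, 16, 56, 67, 88, 99]


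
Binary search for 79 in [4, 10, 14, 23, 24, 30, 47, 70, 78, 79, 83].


Step 1: lo=0, hi=10, mid=5, val=30
Step 2: lo=6, hi=10, mid=8, val=78
Step 3: lo=9, hi=10, mid=9, val=79

Found at index 9


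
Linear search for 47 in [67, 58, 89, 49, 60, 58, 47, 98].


i=0: 67!=47
i=1: 58!=47
i=2: 89!=47
i=3: 49!=47
i=4: 60!=47
i=5: 58!=47
i=6: 47==47 found!

Found at 6, 7 comps


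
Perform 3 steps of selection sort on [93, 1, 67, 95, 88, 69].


Initial: [93, 1, 67, 95, 88, 69]
Step 1: min=1 at 1
  Swap: [1, 93, 67, 95, 88, 69]
Step 2: min=67 at 2
  Swap: [1, 67, 93, 95, 88, 69]
Step 3: min=69 at 5
  Swap: [1, 67, 69, 95, 88, 93]

After 3 steps: [1, 67, 69, 95, 88, 93]


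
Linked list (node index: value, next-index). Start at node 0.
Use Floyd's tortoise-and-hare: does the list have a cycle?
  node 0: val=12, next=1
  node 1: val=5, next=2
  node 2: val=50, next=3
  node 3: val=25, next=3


Floyd's tortoise (slow, +1) and hare (fast, +2):
  init: slow=0, fast=0
  step 1: slow=1, fast=2
  step 2: slow=2, fast=3
  step 3: slow=3, fast=3
  slow == fast at node 3: cycle detected

Cycle: yes


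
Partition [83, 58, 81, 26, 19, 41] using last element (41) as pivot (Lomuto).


Pivot: 41
  26 <= 41: swap -> [26, 58, 81, 83, 19, 41]
  19 <= 41: swap -> [26, 19, 81, 83, 58, 41]
Place pivot at 2: [26, 19, 41, 83, 58, 81]

Partitioned: [26, 19, 41, 83, 58, 81]


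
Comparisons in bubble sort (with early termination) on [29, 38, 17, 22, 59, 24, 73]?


Algorithm: bubble sort (with early termination)
Input: [29, 38, 17, 22, 59, 24, 73]
Sorted: [17, 22, 24, 29, 38, 59, 73]

18


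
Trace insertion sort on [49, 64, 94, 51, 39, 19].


Initial: [49, 64, 94, 51, 39, 19]
Insert 64: [49, 64, 94, 51, 39, 19]
Insert 94: [49, 64, 94, 51, 39, 19]
Insert 51: [49, 51, 64, 94, 39, 19]
Insert 39: [39, 49, 51, 64, 94, 19]
Insert 19: [19, 39, 49, 51, 64, 94]

Sorted: [19, 39, 49, 51, 64, 94]


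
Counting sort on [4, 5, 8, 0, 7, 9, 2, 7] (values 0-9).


Input: [4, 5, 8, 0, 7, 9, 2, 7]
Counts: [1, 0, 1, 0, 1, 1, 0, 2, 1, 1]

Sorted: [0, 2, 4, 5, 7, 7, 8, 9]


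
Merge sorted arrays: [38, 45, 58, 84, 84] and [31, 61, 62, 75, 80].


Take 31 from B
Take 38 from A
Take 45 from A
Take 58 from A
Take 61 from B
Take 62 from B
Take 75 from B
Take 80 from B

Merged: [31, 38, 45, 58, 61, 62, 75, 80, 84, 84]


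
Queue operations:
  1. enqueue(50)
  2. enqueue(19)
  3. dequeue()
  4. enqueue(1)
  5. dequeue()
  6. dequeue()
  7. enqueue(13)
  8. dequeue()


enqueue(50) -> [50]
enqueue(19) -> [50, 19]
dequeue()->50, [19]
enqueue(1) -> [19, 1]
dequeue()->19, [1]
dequeue()->1, []
enqueue(13) -> [13]
dequeue()->13, []

Final queue: []


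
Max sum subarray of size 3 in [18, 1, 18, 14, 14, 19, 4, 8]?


[0:3]: 37
[1:4]: 33
[2:5]: 46
[3:6]: 47
[4:7]: 37
[5:8]: 31

Max: 47 at [3:6]


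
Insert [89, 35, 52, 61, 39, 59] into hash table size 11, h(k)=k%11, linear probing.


Insert 89: h=1 -> slot 1
Insert 35: h=2 -> slot 2
Insert 52: h=8 -> slot 8
Insert 61: h=6 -> slot 6
Insert 39: h=6, 1 probes -> slot 7
Insert 59: h=4 -> slot 4

Table: [None, 89, 35, None, 59, None, 61, 39, 52, None, None]


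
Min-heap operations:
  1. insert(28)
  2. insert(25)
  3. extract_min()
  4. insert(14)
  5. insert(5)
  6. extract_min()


insert(28) -> [28]
insert(25) -> [25, 28]
extract_min()->25, [28]
insert(14) -> [14, 28]
insert(5) -> [5, 28, 14]
extract_min()->5, [14, 28]

Final heap: [14, 28]
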